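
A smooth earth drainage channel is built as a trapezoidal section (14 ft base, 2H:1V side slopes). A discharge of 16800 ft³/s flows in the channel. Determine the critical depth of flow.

At critical depth, Q² T / (g A³) = 1, i.e. A³/T = Q²/g = 16800²/32.2 = 8765000.
At y = 14.9 ft: A³/T = 3777000 — too small.
At y = 20 ft: A³/T = 13400000 — too large.
At y = 18.1 ft: A³/T = 8682000 — matches.

y_c = 18.1 ft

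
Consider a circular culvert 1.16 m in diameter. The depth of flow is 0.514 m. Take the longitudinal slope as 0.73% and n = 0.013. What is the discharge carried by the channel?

Q = 1.23 m³/s

For a circular section of diameter D = 1.16 m at depth y = 0.514 m, the central angle is θ = 2 arccos(1 − 2y/D) = 2.914 rad. Then A = (D²/8)(θ − sin θ) = 0.452 m² and P = Dθ/2 = 1.69 m.
Hydraulic radius R = A/P = 0.452/1.69 = 0.2675 m.
Manning's equation: Q = (1/n) A R^(2/3) S^(1/2) = (1/0.013) × 0.452 × 0.2675^(2/3) × 0.0073^(1/2) = 1.23 m³/s.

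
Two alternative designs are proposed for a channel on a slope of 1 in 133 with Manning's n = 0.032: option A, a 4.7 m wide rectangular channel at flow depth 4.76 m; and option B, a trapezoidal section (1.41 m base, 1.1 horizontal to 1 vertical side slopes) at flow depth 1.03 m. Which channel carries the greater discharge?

Channel A: Flow area A = b·y = 4.7 × 4.76 = 22.37 m². Wetted perimeter P = b + 2y = 4.7 + 2×4.76 = 14.22 m. Hydraulic radius R = A/P = 22.37/14.22 = 1.573 m. Q_A = (1/0.032)·22.37·1.573^(2/3)·√0.007519 = 82 m³/s.
Channel B: With bottom width b = 1.41 m and side slope z = 1.1: A = (b + zy)y = (1.41 + 1.1×1.03)×1.03 = 2.619 m²; P = b + 2y√(1+z²) = 1.41 + 2×1.03×1.487 = 4.472 m. Hydraulic radius R = A/P = 2.619/4.472 = 0.5857 m. Q_B = (1/0.032)·2.619·0.5857^(2/3)·√0.007519 = 4.968 m³/s.
Q_A = 82 m³/s vs Q_B = 4.968 m³/s, so channel A carries more.

channel A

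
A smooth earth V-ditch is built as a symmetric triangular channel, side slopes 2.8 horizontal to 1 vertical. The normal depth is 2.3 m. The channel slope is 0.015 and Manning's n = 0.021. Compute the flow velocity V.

For a triangular section with side slope z = 2.8: A = zy² = 2.8×2.3² = 14.81 m²; P = 2y√(1+z²) = 2×2.3×2.973 = 13.68 m.
Hydraulic radius R = A/P = 14.81/13.68 = 1.083 m.
From Manning's equation, V = (1/n) R^(2/3) S^(1/2) = (1/0.021) × 1.083^(2/3) × 0.015^(1/2) = 6.15 m/s.

V = 6.15 m/s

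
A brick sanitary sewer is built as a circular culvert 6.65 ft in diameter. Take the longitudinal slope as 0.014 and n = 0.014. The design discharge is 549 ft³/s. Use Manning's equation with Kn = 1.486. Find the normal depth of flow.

y_n = 4.92 ft

Manning's equation rearranged: A R^(2/3) = nQ / (1.486·√S) = 0.014 × 549 / (1.486 × √0.014) = 43.71.
At y = 3.73 ft: A R^(2/3) = 29.47 — too small.
At y = 5.5 ft: A R^(2/3) = 49.13 — too large.
At y = 4.92 ft: A R^(2/3) = 43.74 — ≈ 43.71.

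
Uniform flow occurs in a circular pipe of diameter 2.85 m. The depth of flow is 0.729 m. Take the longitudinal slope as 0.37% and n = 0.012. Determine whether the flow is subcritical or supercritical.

For a circular section of diameter D = 2.85 m at depth y = 0.729 m, the central angle is θ = 2 arccos(1 − 2y/D) = 2.121 rad. Then A = (D²/8)(θ − sin θ) = 1.288 m² and P = Dθ/2 = 3.022 m.
Hydraulic radius R = A/P = 1.288/3.022 = 0.4262 m.
V = (1/n) R^(2/3) √S = (1/0.012) × 0.4262^(2/3) × √0.0037 = 2.871 m/s. Hydraulic depth D_h = A/T = 1.288/2.487 = 0.5179 m.
Froude number Fr = V/√(g·D_h) = 2.871/√(9.81×0.5179) = 1.27, which is greater than 1, so the flow is supercritical.

supercritical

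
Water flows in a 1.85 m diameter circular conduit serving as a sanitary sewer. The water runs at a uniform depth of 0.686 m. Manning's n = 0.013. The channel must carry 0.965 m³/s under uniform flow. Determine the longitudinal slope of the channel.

For a circular section of diameter D = 1.85 m at depth y = 0.686 m, the central angle is θ = 2 arccos(1 − 2y/D) = 2.619 rad. Then A = (D²/8)(θ − sin θ) = 0.9068 m² and P = Dθ/2 = 2.422 m.
Hydraulic radius R = A/P = 0.9068/2.422 = 0.3743 m.
From Manning's equation, S = [nQ / (1 A R^(2/3))]² = [0.013 × 0.965 / (1 × 0.9068 × 0.3743^(2/3))]² = 0.000709.

S = 0.000709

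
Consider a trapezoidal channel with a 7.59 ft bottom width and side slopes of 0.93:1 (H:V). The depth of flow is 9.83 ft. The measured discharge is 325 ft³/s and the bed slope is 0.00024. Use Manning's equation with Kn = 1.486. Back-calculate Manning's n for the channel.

With bottom width b = 7.59 ft and side slope z = 0.93: A = (b + zy)y = (7.59 + 0.93×9.83)×9.83 = 164.5 ft²; P = b + 2y√(1+z²) = 7.59 + 2×9.83×1.366 = 34.44 ft.
Hydraulic radius R = A/P = 164.5/34.44 = 4.776 ft.
Rearranging Manning's equation: n = (1.486/Q) A R^(2/3) S^(1/2) = (1.486/325) × 164.5 × 4.776^(2/3) × √0.00024 = 0.033.

n = 0.033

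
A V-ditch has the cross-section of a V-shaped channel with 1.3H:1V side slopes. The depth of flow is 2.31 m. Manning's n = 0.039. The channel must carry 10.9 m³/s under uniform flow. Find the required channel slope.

S = 0.00422

For a triangular section with side slope z = 1.3: A = zy² = 1.3×2.31² = 6.937 m²; P = 2y√(1+z²) = 2×2.31×1.64 = 7.577 m.
Hydraulic radius R = A/P = 6.937/7.577 = 0.9155 m.
From Manning's equation, S = [nQ / (1 A R^(2/3))]² = [0.039 × 10.9 / (1 × 6.937 × 0.9155^(2/3))]² = 0.00422.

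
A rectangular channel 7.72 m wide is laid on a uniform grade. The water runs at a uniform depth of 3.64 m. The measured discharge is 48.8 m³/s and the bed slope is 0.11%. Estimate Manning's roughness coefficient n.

n = 0.029

Flow area A = b·y = 7.72 × 3.64 = 28.1 m². Wetted perimeter P = b + 2y = 7.72 + 2×3.64 = 15 m.
Hydraulic radius R = A/P = 28.1/15 = 1.873 m.
Rearranging Manning's equation: n = (1/Q) A R^(2/3) S^(1/2) = (1/48.8) × 28.1 × 1.873^(2/3) × √0.0011 = 0.029.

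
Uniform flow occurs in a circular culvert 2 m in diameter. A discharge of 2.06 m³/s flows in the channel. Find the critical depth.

y_c = 0.677 m

At critical depth, Q² T / (g A³) = 1, i.e. A³/T = Q²/g = 2.06²/9.81 = 0.4326.
Trying y = 0.77 m: A³/T = 0.712 — high.
Trying y = 0.594 m: A³/T = 0.2613 — low.
Trying y = 0.677 m: A³/T = 0.4335 — close enough.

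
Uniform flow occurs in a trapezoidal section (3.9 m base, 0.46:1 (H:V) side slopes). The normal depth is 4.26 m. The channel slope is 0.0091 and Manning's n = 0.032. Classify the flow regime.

With bottom width b = 3.9 m and side slope z = 0.46: A = (b + zy)y = (3.9 + 0.46×4.26)×4.26 = 24.96 m²; P = b + 2y√(1+z²) = 3.9 + 2×4.26×1.101 = 13.28 m.
Hydraulic radius R = A/P = 24.96/13.28 = 1.88 m.
V = (1/n) R^(2/3) √S = (1/0.032) × 1.88^(2/3) × √0.0091 = 4.541 m/s. Hydraulic depth D_h = A/T = 24.96/7.819 = 3.192 m.
Froude number Fr = V/√(g·D_h) = 4.541/√(9.81×3.192) = 0.811, which is less than 1, so the flow is subcritical.

subcritical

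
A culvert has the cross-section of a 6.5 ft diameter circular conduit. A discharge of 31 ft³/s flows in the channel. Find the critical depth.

At critical depth, Q² T / (g A³) = 1, i.e. A³/T = Q²/g = 31²/32.2 = 29.84.
At y = 1.81 ft: A³/T = 73.78 — high.
At y = 1.27 ft: A³/T = 18.51 — low.
At y = 1.43 ft: A³/T = 29.45 — matches.

y_c = 1.43 ft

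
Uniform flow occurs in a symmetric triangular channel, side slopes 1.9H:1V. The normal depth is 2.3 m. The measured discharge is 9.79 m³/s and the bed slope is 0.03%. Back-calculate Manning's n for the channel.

For a triangular section with side slope z = 1.9: A = zy² = 1.9×2.3² = 10.05 m²; P = 2y√(1+z²) = 2×2.3×2.147 = 9.877 m.
Hydraulic radius R = A/P = 10.05/9.877 = 1.018 m.
Rearranging Manning's equation: n = (1/Q) A R^(2/3) S^(1/2) = (1/9.79) × 10.05 × 1.018^(2/3) × √0.0003 = 0.018.

n = 0.018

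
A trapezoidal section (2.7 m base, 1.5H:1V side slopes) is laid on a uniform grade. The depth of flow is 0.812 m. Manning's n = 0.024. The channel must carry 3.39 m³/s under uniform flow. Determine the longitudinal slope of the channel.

S = 0.0014

With bottom width b = 2.7 m and side slope z = 1.5: A = (b + zy)y = (2.7 + 1.5×0.812)×0.812 = 3.181 m²; P = b + 2y√(1+z²) = 2.7 + 2×0.812×1.803 = 5.628 m.
Hydraulic radius R = A/P = 3.181/5.628 = 0.5653 m.
From Manning's equation, S = [nQ / (1 A R^(2/3))]² = [0.024 × 3.39 / (1 × 3.181 × 0.5653^(2/3))]² = 0.0014.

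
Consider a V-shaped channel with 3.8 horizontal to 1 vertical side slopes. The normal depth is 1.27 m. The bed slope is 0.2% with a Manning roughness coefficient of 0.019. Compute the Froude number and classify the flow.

subcritical

For a triangular section with side slope z = 3.8: A = zy² = 3.8×1.27² = 6.129 m²; P = 2y√(1+z²) = 2×1.27×3.929 = 9.981 m.
Hydraulic radius R = A/P = 6.129/9.981 = 0.6141 m.
V = (1/n) R^(2/3) √S = (1/0.019) × 0.6141^(2/3) × √0.002 = 1.701 m/s. Hydraulic depth D_h = A/T = 6.129/9.652 = 0.635 m.
Froude number Fr = V/√(g·D_h) = 1.701/√(9.81×0.635) = 0.681, which is less than 1, so the flow is subcritical.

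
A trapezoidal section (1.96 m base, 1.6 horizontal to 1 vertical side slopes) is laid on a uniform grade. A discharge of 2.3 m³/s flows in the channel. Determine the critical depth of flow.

At critical depth, Q² T / (g A³) = 1, i.e. A³/T = Q²/g = 2.3²/9.81 = 0.5392.
Try y = 0.559 m: A³/T = 1.084 — too large.
Try y = 0.397 m: A³/T = 0.3386 — too small.
Try y = 0.456 m: A³/T = 0.5396 — matches.

y_c = 0.456 m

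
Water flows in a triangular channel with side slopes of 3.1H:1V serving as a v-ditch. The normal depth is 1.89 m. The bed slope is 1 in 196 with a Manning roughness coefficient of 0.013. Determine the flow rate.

For a triangular section with side slope z = 3.1: A = zy² = 3.1×1.89² = 11.07 m²; P = 2y√(1+z²) = 2×1.89×3.257 = 12.31 m.
Hydraulic radius R = A/P = 11.07/12.31 = 0.8994 m.
Manning's equation: Q = (1/n) A R^(2/3) S^(1/2) = (1/0.013) × 11.07 × 0.8994^(2/3) × 0.005102^(1/2) = 56.7 m³/s.

Q = 56.7 m³/s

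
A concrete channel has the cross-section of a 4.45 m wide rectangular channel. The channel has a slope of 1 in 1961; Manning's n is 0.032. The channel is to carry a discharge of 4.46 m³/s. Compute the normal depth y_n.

y_n = 1.52 m

Manning's equation rearranged: A R^(2/3) = nQ / (1·√S) = 0.032 × 4.46 / (√0.0005099) = 6.32.
At y = 1.36 m: A R^(2/3) = 5.405 — low.
At y = 1.52 m: A R^(2/3) = 6.32 — close enough.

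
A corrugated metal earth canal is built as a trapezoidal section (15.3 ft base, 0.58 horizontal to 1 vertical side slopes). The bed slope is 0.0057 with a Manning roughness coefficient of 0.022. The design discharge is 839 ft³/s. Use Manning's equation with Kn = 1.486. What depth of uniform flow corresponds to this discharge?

y_n = 4.37 ft

Manning's equation rearranged: A R^(2/3) = nQ / (1.486·√S) = 0.022 × 839 / (1.486 × √0.0057) = 164.5.
Trying y = 5.49 ft: A R^(2/3) = 239.5 — too large.
Trying y = 2.99 ft: A R^(2/3) = 88.56 — too small.
Trying y = 4.37 ft: A R^(2/3) = 164.6 — ≈ 164.5.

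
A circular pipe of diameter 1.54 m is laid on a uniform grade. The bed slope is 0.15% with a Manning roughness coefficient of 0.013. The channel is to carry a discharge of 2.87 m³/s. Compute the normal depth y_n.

y_n = 1.23 m

Manning's equation rearranged: A R^(2/3) = nQ / (1·√S) = 0.013 × 2.87 / (√0.0015) = 0.9633.
Try y = 1.43 m: A R^(2/3) = 1.06 — over.
Try y = 0.862 m: A R^(2/3) = 0.5939 — short.
Try y = 1.23 m: A R^(2/3) = 0.962 — matches.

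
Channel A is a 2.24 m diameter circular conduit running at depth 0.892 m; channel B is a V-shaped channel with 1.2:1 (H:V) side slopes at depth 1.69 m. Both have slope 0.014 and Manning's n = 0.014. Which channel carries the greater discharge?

channel B

Channel A: For a circular section of diameter D = 2.24 m at depth y = 0.892 m, the central angle is θ = 2 arccos(1 − 2y/D) = 2.732 rad. Then A = (D²/8)(θ − sin θ) = 1.463 m² and P = Dθ/2 = 3.059 m. Hydraulic radius R = A/P = 1.463/3.059 = 0.4783 m. Q_A = (1/0.014)·1.463·0.4783^(2/3)·√0.014 = 7.563 m³/s.
Channel B: For a triangular section with side slope z = 1.2: A = zy² = 1.2×1.69² = 3.427 m²; P = 2y√(1+z²) = 2×1.69×1.562 = 5.28 m. Hydraulic radius R = A/P = 3.427/5.28 = 0.6491 m. Q_B = (1/0.014)·3.427·0.6491^(2/3)·√0.014 = 21.72 m³/s.
Q_A = 7.563 m³/s vs Q_B = 21.72 m³/s, so channel B carries more.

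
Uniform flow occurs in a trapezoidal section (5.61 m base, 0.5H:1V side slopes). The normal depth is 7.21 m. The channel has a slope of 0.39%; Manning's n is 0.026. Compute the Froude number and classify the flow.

With bottom width b = 5.61 m and side slope z = 0.5: A = (b + zy)y = (5.61 + 0.5×7.21)×7.21 = 66.44 m²; P = b + 2y√(1+z²) = 5.61 + 2×7.21×1.118 = 21.73 m.
Hydraulic radius R = A/P = 66.44/21.73 = 3.057 m.
V = (1/n) R^(2/3) √S = (1/0.026) × 3.057^(2/3) × √0.0039 = 5.06 m/s. Hydraulic depth D_h = A/T = 66.44/12.82 = 5.183 m.
Froude number Fr = V/√(g·D_h) = 5.06/√(9.81×5.183) = 0.71, which is less than 1, so the flow is subcritical.

subcritical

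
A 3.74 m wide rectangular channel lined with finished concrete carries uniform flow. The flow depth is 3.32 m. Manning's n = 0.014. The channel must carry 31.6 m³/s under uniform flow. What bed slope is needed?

S = 0.001

Flow area A = b·y = 3.74 × 3.32 = 12.42 m². Wetted perimeter P = b + 2y = 3.74 + 2×3.32 = 10.38 m.
Hydraulic radius R = A/P = 12.42/10.38 = 1.196 m.
From Manning's equation, S = [nQ / (1 A R^(2/3))]² = [0.014 × 31.6 / (1 × 12.42 × 1.196^(2/3))]² = 0.001.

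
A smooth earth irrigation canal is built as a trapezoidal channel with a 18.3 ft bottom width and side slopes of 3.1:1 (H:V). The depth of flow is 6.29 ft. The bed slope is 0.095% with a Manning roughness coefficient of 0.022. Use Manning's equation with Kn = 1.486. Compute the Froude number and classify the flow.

With bottom width b = 18.3 ft and side slope z = 3.1: A = (b + zy)y = (18.3 + 3.1×6.29)×6.29 = 237.8 ft²; P = b + 2y√(1+z²) = 18.3 + 2×6.29×3.257 = 59.28 ft.
Hydraulic radius R = A/P = 237.8/59.28 = 4.011 ft.
V = (1.486/n) R^(2/3) √S = (1.486/0.022) × 4.011^(2/3) × √0.00095 = 5.256 ft/s. Hydraulic depth D_h = A/T = 237.8/57.3 = 4.149 ft.
Froude number Fr = V/√(g·D_h) = 5.256/√(32.2×4.149) = 0.455, which is less than 1, so the flow is subcritical.

subcritical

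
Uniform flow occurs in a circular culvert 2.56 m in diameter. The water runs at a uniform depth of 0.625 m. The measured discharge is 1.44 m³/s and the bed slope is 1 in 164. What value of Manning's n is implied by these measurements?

For a circular section of diameter D = 2.56 m at depth y = 0.625 m, the central angle is θ = 2 arccos(1 − 2y/D) = 2.067 rad. Then A = (D²/8)(θ − sin θ) = 0.9732 m² and P = Dθ/2 = 2.646 m.
Hydraulic radius R = A/P = 0.9732/2.646 = 0.3678 m.
Rearranging Manning's equation: n = (1/Q) A R^(2/3) S^(1/2) = (1/1.44) × 0.9732 × 0.3678^(2/3) × √0.006098 = 0.0271.

n = 0.0271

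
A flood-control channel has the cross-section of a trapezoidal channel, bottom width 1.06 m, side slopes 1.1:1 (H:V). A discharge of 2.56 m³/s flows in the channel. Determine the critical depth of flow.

y_c = 0.664 m

At critical depth, Q² T / (g A³) = 1, i.e. A³/T = Q²/g = 2.56²/9.81 = 0.6681.
Try y = 0.838 m: A³/T = 1.578 — over.
Try y = 0.562 m: A³/T = 0.3653 — short.
Try y = 0.664 m: A³/T = 0.6665 — matches.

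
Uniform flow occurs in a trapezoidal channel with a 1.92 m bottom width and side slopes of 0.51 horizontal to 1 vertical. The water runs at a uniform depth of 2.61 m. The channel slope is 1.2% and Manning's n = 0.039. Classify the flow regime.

With bottom width b = 1.92 m and side slope z = 0.51: A = (b + zy)y = (1.92 + 0.51×2.61)×2.61 = 8.485 m²; P = b + 2y√(1+z²) = 1.92 + 2×2.61×1.123 = 7.78 m.
Hydraulic radius R = A/P = 8.485/7.78 = 1.091 m.
V = (1/n) R^(2/3) √S = (1/0.039) × 1.091^(2/3) × √0.012 = 2.976 m/s. Hydraulic depth D_h = A/T = 8.485/4.582 = 1.852 m.
Froude number Fr = V/√(g·D_h) = 2.976/√(9.81×1.852) = 0.698, which is less than 1, so the flow is subcritical.

subcritical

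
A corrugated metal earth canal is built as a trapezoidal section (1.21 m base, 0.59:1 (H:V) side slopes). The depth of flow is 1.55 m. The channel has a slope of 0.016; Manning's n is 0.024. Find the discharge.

Q = 13.5 m³/s

With bottom width b = 1.21 m and side slope z = 0.59: A = (b + zy)y = (1.21 + 0.59×1.55)×1.55 = 3.293 m²; P = b + 2y√(1+z²) = 1.21 + 2×1.55×1.161 = 4.809 m.
Hydraulic radius R = A/P = 3.293/4.809 = 0.6847 m.
Manning's equation: Q = (1/n) A R^(2/3) S^(1/2) = (1/0.024) × 3.293 × 0.6847^(2/3) × 0.016^(1/2) = 13.5 m³/s.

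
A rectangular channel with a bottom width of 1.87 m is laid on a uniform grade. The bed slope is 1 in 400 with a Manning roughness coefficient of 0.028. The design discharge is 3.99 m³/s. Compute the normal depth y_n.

Manning's equation rearranged: A R^(2/3) = nQ / (1·√S) = 0.028 × 3.99 / (√0.0025) = 2.234.
Trying y = 1.88 m: A R^(2/3) = 2.568 — over.
Trying y = 1.39 m: A R^(2/3) = 1.764 — short.
Trying y = 1.68 m: A R^(2/3) = 2.237 — matches.

y_n = 1.68 m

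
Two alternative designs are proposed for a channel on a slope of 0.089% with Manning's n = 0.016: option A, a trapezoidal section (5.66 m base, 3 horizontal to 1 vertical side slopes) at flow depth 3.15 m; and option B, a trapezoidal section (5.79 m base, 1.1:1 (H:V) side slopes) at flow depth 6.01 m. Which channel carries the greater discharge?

Channel A: With bottom width b = 5.66 m and side slope z = 3: A = (b + zy)y = (5.66 + 3×3.15)×3.15 = 47.6 m²; P = b + 2y√(1+z²) = 5.66 + 2×3.15×3.162 = 25.58 m. Hydraulic radius R = A/P = 47.6/25.58 = 1.861 m. Q_A = (1/0.016)·47.6·1.861^(2/3)·√0.00089 = 134.2 m³/s.
Channel B: With bottom width b = 5.79 m and side slope z = 1.1: A = (b + zy)y = (5.79 + 1.1×6.01)×6.01 = 74.53 m²; P = b + 2y√(1+z²) = 5.79 + 2×6.01×1.487 = 23.66 m. Hydraulic radius R = A/P = 74.53/23.66 = 3.15 m. Q_B = (1/0.016)·74.53·3.15^(2/3)·√0.00089 = 298.6 m³/s.
Q_A = 134.2 m³/s vs Q_B = 298.6 m³/s, so channel B carries more.

channel B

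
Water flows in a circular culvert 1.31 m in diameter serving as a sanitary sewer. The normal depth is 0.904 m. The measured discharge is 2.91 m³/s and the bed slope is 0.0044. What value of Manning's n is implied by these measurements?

For a circular section of diameter D = 1.31 m at depth y = 0.904 m, the central angle is θ = 2 arccos(1 − 2y/D) = 3.922 rad. Then A = (D²/8)(θ − sin θ) = 0.9921 m² and P = Dθ/2 = 2.569 m.
Hydraulic radius R = A/P = 0.9921/2.569 = 0.3862 m.
Rearranging Manning's equation: n = (1/Q) A R^(2/3) S^(1/2) = (1/2.91) × 0.9921 × 0.3862^(2/3) × √0.0044 = 0.012.

n = 0.012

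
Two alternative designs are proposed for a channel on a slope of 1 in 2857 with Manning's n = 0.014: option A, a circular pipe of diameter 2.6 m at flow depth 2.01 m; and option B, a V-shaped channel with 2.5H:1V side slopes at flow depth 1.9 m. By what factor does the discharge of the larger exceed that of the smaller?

2.21

Channel A: For a circular section of diameter D = 2.6 m at depth y = 2.01 m, the central angle is θ = 2 arccos(1 − 2y/D) = 4.297 rad. Then A = (D²/8)(θ − sin θ) = 4.404 m² and P = Dθ/2 = 5.586 m. Hydraulic radius R = A/P = 4.404/5.586 = 0.7884 m. Q_A = (1/0.014)·4.404·0.7884^(2/3)·√0.00035 = 5.023 m³/s.
Channel B: For a triangular section with side slope z = 2.5: A = zy² = 2.5×1.9² = 9.025 m²; P = 2y√(1+z²) = 2×1.9×2.693 = 10.23 m. Hydraulic radius R = A/P = 9.025/10.23 = 0.8821 m. Q_B = (1/0.014)·9.025·0.8821^(2/3)·√0.00035 = 11.09 m³/s.
The larger discharge is 11.09 m³/s and the smaller is 5.023 m³/s; the ratio is 2.21.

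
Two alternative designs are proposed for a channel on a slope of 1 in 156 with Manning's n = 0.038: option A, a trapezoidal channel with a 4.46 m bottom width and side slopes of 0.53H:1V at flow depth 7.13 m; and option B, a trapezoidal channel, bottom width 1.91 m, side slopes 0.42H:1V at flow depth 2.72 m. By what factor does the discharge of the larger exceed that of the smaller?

13.7

Channel A: With bottom width b = 4.46 m and side slope z = 0.53: A = (b + zy)y = (4.46 + 0.53×7.13)×7.13 = 58.74 m²; P = b + 2y√(1+z²) = 4.46 + 2×7.13×1.132 = 20.6 m. Hydraulic radius R = A/P = 58.74/20.6 = 2.852 m. Q_A = (1/0.038)·58.74·2.852^(2/3)·√0.00641 = 248.9 m³/s.
Channel B: With bottom width b = 1.91 m and side slope z = 0.42: A = (b + zy)y = (1.91 + 0.42×2.72)×2.72 = 8.303 m²; P = b + 2y√(1+z²) = 1.91 + 2×2.72×1.085 = 7.81 m. Hydraulic radius R = A/P = 8.303/7.81 = 1.063 m. Q_B = (1/0.038)·8.303·1.063^(2/3)·√0.00641 = 18.22 m³/s.
The larger discharge is 248.9 m³/s and the smaller is 18.22 m³/s; the ratio is 13.7.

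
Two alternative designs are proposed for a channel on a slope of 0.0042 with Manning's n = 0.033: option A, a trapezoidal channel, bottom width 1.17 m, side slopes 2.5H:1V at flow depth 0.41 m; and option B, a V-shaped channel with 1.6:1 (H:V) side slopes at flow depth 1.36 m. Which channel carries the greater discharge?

Channel A: With bottom width b = 1.17 m and side slope z = 2.5: A = (b + zy)y = (1.17 + 2.5×0.41)×0.41 = 0.8999 m²; P = b + 2y√(1+z²) = 1.17 + 2×0.41×2.693 = 3.378 m. Hydraulic radius R = A/P = 0.8999/3.378 = 0.2664 m. Q_A = (1/0.033)·0.8999·0.2664^(2/3)·√0.0042 = 0.7318 m³/s.
Channel B: For a triangular section with side slope z = 1.6: A = zy² = 1.6×1.36² = 2.959 m²; P = 2y√(1+z²) = 2×1.36×1.887 = 5.132 m. Hydraulic radius R = A/P = 2.959/5.132 = 0.5766 m. Q_B = (1/0.033)·2.959·0.5766^(2/3)·√0.0042 = 4.026 m³/s.
Q_A = 0.7318 m³/s vs Q_B = 4.026 m³/s, so channel B carries more.

channel B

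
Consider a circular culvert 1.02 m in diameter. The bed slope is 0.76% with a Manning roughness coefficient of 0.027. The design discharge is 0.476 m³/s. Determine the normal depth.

Manning's equation rearranged: A R^(2/3) = nQ / (1·√S) = 0.027 × 0.476 / (√0.0076) = 0.1474.
At y = 0.55 m: A R^(2/3) = 0.1863 — over.
At y = 0.377 m: A R^(2/3) = 0.09569 — short.
At y = 0.479 m: A R^(2/3) = 0.1475 — ≈ 0.1474.

y_n = 0.479 m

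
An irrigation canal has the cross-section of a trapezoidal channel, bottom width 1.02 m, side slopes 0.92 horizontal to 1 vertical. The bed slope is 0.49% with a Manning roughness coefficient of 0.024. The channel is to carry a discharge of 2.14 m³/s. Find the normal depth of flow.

y_n = 0.758 m

Manning's equation rearranged: A R^(2/3) = nQ / (1·√S) = 0.024 × 2.14 / (√0.0049) = 0.7337.
At y = 0.893 m: A R^(2/3) = 1.004 — over.
At y = 0.666 m: A R^(2/3) = 0.5747 — short.
At y = 0.758 m: A R^(2/3) = 0.7331 — close enough.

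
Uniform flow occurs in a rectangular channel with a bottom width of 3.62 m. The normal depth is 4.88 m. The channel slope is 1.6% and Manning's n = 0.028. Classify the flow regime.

Flow area A = b·y = 3.62 × 4.88 = 17.67 m². Wetted perimeter P = b + 2y = 3.62 + 2×4.88 = 13.38 m.
Hydraulic radius R = A/P = 17.67/13.38 = 1.32 m.
V = (1/n) R^(2/3) √S = (1/0.028) × 1.32^(2/3) × √0.016 = 5.437 m/s. Hydraulic depth D_h = A/T = 17.67/3.62 = 4.88 m.
Froude number Fr = V/√(g·D_h) = 5.437/√(9.81×4.88) = 0.786, which is less than 1, so the flow is subcritical.

subcritical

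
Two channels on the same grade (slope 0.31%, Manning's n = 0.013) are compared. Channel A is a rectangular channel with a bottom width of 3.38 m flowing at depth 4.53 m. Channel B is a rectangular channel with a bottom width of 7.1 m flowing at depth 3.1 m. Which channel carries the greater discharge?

Channel A: Flow area A = b·y = 3.38 × 4.53 = 15.31 m². Wetted perimeter P = b + 2y = 3.38 + 2×4.53 = 12.44 m. Hydraulic radius R = A/P = 15.31/12.44 = 1.231 m. Q_A = (1/0.013)·15.31·1.231^(2/3)·√0.0031 = 75.32 m³/s.
Channel B: Flow area A = b·y = 7.1 × 3.1 = 22.01 m². Wetted perimeter P = b + 2y = 7.1 + 2×3.1 = 13.3 m. Hydraulic radius R = A/P = 22.01/13.3 = 1.655 m. Q_B = (1/0.013)·22.01·1.655^(2/3)·√0.0031 = 131.9 m³/s.
Q_A = 75.32 m³/s vs Q_B = 131.9 m³/s, so channel B carries more.

channel B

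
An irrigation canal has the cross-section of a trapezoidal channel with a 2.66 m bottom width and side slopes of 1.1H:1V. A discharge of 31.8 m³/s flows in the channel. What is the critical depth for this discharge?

At critical depth, Q² T / (g A³) = 1, i.e. A³/T = Q²/g = 31.8²/9.81 = 103.1.
At y = 1.65 m: A³/T = 64 — short.
At y = 2.32 m: A³/T = 227.7 — over.
At y = 1.88 m: A³/T = 103.3 — close enough.

y_c = 1.88 m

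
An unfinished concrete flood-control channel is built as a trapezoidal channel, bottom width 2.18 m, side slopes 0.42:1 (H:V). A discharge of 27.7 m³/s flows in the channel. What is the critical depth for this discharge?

At critical depth, Q² T / (g A³) = 1, i.e. A³/T = Q²/g = 27.7²/9.81 = 78.22.
Try y = 2.41 m: A³/T = 108.3 — over.
Try y = 2.19 m: A³/T = 77.83 — matches.

y_c = 2.19 m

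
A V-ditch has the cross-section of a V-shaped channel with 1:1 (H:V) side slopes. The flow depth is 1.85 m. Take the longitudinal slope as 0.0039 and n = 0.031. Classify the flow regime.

subcritical

For a triangular section with side slope z = 1: A = zy² = 1×1.85² = 3.423 m²; P = 2y√(1+z²) = 2×1.85×1.414 = 5.233 m.
Hydraulic radius R = A/P = 3.423/5.233 = 0.6541 m.
V = (1/n) R^(2/3) √S = (1/0.031) × 0.6541^(2/3) × √0.0039 = 1.518 m/s. Hydraulic depth D_h = A/T = 3.423/3.7 = 0.925 m.
Froude number Fr = V/√(g·D_h) = 1.518/√(9.81×0.925) = 0.504, which is less than 1, so the flow is subcritical.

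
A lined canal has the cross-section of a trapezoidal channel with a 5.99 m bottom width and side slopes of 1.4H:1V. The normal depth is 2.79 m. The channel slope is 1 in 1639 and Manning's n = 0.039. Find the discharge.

With bottom width b = 5.99 m and side slope z = 1.4: A = (b + zy)y = (5.99 + 1.4×2.79)×2.79 = 27.61 m²; P = b + 2y√(1+z²) = 5.99 + 2×2.79×1.72 = 15.59 m.
Hydraulic radius R = A/P = 27.61/15.59 = 1.771 m.
Manning's equation: Q = (1/n) A R^(2/3) S^(1/2) = (1/0.039) × 27.61 × 1.771^(2/3) × 0.0006101^(1/2) = 25.6 m³/s.

Q = 25.6 m³/s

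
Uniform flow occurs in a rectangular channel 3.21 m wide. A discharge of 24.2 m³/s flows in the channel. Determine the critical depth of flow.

For a rectangular channel, critical depth y_c = (q²/g)^(1/3) where q = Q/b = 24.2/3.21 = 7.539 m²/s.
So y_c = (7.539²/9.81)^(1/3) = 1.8 m.

y_c = 1.8 m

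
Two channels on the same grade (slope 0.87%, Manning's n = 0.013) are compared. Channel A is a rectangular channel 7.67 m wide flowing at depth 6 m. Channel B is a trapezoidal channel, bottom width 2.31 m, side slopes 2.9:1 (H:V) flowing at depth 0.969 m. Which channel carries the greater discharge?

channel A

Channel A: Flow area A = b·y = 7.67 × 6 = 46.02 m². Wetted perimeter P = b + 2y = 7.67 + 2×6 = 19.67 m. Hydraulic radius R = A/P = 46.02/19.67 = 2.34 m. Q_A = (1/0.013)·46.02·2.34^(2/3)·√0.0087 = 581.9 m³/s.
Channel B: With bottom width b = 2.31 m and side slope z = 2.9: A = (b + zy)y = (2.31 + 2.9×0.969)×0.969 = 4.961 m²; P = b + 2y√(1+z²) = 2.31 + 2×0.969×3.068 = 8.255 m. Hydraulic radius R = A/P = 4.961/8.255 = 0.601 m. Q_B = (1/0.013)·4.961·0.601^(2/3)·√0.0087 = 25.35 m³/s.
Q_A = 581.9 m³/s vs Q_B = 25.35 m³/s, so channel A carries more.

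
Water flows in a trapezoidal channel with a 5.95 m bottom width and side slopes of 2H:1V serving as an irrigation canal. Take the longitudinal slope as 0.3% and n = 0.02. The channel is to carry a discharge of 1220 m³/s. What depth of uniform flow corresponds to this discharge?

Manning's equation rearranged: A R^(2/3) = nQ / (1·√S) = 0.02 × 1220 / (√0.003) = 445.5.
Trying y = 9.91 m: A R^(2/3) = 754.7 — too large.
Trying y = 6.34 m: A R^(2/3) = 269.3 — too small.
Trying y = 7.91 m: A R^(2/3) = 445.9 — close enough.

y_n = 7.91 m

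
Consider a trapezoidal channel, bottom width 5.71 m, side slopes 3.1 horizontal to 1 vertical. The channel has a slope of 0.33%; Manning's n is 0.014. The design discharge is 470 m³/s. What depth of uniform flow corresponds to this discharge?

Manning's equation rearranged: A R^(2/3) = nQ / (1·√S) = 0.014 × 470 / (√0.0033) = 114.5.
At y = 4.9 m: A R^(2/3) = 199.6 — over.
At y = 2.99 m: A R^(2/3) = 65.73 — short.
At y = 3.84 m: A R^(2/3) = 114.5 — close enough.

y_n = 3.84 m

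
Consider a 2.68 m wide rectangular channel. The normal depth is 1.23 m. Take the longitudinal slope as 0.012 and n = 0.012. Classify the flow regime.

Flow area A = b·y = 2.68 × 1.23 = 3.296 m². Wetted perimeter P = b + 2y = 2.68 + 2×1.23 = 5.14 m.
Hydraulic radius R = A/P = 3.296/5.14 = 0.6413 m.
V = (1/n) R^(2/3) √S = (1/0.012) × 0.6413^(2/3) × √0.012 = 6.789 m/s. Hydraulic depth D_h = A/T = 3.296/2.68 = 1.23 m.
Froude number Fr = V/√(g·D_h) = 6.789/√(9.81×1.23) = 1.95, which is greater than 1, so the flow is supercritical.

supercritical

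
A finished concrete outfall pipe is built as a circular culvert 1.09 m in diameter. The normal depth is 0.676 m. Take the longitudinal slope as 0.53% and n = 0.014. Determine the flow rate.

Q = 1.44 m³/s

For a circular section of diameter D = 1.09 m at depth y = 0.676 m, the central angle is θ = 2 arccos(1 − 2y/D) = 3.627 rad. Then A = (D²/8)(θ − sin θ) = 0.608 m² and P = Dθ/2 = 1.977 m.
Hydraulic radius R = A/P = 0.608/1.977 = 0.3076 m.
Manning's equation: Q = (1/n) A R^(2/3) S^(1/2) = (1/0.014) × 0.608 × 0.3076^(2/3) × 0.0053^(1/2) = 1.44 m³/s.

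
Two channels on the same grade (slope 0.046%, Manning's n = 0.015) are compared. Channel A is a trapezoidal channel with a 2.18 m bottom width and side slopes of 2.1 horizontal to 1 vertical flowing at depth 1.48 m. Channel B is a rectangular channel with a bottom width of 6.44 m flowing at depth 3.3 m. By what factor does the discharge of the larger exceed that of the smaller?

4.15

Channel A: With bottom width b = 2.18 m and side slope z = 2.1: A = (b + zy)y = (2.18 + 2.1×1.48)×1.48 = 7.826 m²; P = b + 2y√(1+z²) = 2.18 + 2×1.48×2.326 = 9.065 m. Hydraulic radius R = A/P = 7.826/9.065 = 0.8634 m. Q_A = (1/0.015)·7.826·0.8634^(2/3)·√0.00046 = 10.15 m³/s.
Channel B: Flow area A = b·y = 6.44 × 3.3 = 21.25 m². Wetted perimeter P = b + 2y = 6.44 + 2×3.3 = 13.04 m. Hydraulic radius R = A/P = 21.25/13.04 = 1.63 m. Q_B = (1/0.015)·21.25·1.63^(2/3)·√0.00046 = 42.08 m³/s.
The larger discharge is 42.08 m³/s and the smaller is 10.15 m³/s; the ratio is 4.15.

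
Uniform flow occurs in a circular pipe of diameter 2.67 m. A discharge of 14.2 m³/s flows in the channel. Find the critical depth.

y_c = 1.7 m

At critical depth, Q² T / (g A³) = 1, i.e. A³/T = Q²/g = 14.2²/9.81 = 20.55.
Trying y = 1.97 m: A³/T = 36.98 — too large.
Trying y = 1.39 m: A³/T = 9.587 — too small.
Trying y = 1.7 m: A³/T = 20.73 — matches.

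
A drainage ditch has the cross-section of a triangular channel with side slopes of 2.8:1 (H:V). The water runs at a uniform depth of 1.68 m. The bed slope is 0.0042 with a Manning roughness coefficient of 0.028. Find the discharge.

Q = 15.6 m³/s

For a triangular section with side slope z = 2.8: A = zy² = 2.8×1.68² = 7.903 m²; P = 2y√(1+z²) = 2×1.68×2.973 = 9.99 m.
Hydraulic radius R = A/P = 7.903/9.99 = 0.7911 m.
Manning's equation: Q = (1/n) A R^(2/3) S^(1/2) = (1/0.028) × 7.903 × 0.7911^(2/3) × 0.0042^(1/2) = 15.6 m³/s.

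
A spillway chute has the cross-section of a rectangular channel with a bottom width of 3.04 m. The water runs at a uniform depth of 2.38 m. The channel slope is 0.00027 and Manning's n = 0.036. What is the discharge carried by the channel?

Flow area A = b·y = 3.04 × 2.38 = 7.235 m². Wetted perimeter P = b + 2y = 3.04 + 2×2.38 = 7.8 m.
Hydraulic radius R = A/P = 7.235/7.8 = 0.9276 m.
Manning's equation: Q = (1/n) A R^(2/3) S^(1/2) = (1/0.036) × 7.235 × 0.9276^(2/3) × 0.00027^(1/2) = 3.14 m³/s.

Q = 3.14 m³/s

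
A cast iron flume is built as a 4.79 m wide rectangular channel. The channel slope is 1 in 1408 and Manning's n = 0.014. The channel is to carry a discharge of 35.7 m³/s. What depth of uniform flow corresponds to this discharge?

Manning's equation rearranged: A R^(2/3) = nQ / (1·√S) = 0.014 × 35.7 / (√0.0007102) = 18.75.
At y = 3.77 m: A R^(2/3) = 23.29 — high.
At y = 2.65 m: A R^(2/3) = 14.79 — low.
At y = 3.18 m: A R^(2/3) = 18.75 — ≈ 18.75.

y_n = 3.18 m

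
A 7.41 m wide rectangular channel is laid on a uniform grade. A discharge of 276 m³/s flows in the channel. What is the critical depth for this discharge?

y_c = 5.21 m

For a rectangular channel, critical depth y_c = (q²/g)^(1/3) where q = Q/b = 276/7.41 = 37.25 m²/s.
So y_c = (37.25²/9.81)^(1/3) = 5.21 m.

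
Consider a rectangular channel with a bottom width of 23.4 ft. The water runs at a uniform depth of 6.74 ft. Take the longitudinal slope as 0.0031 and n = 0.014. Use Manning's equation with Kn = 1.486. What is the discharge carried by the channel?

Q = 2460 ft³/s

Flow area A = b·y = 23.4 × 6.74 = 157.7 ft². Wetted perimeter P = b + 2y = 23.4 + 2×6.74 = 36.88 ft.
Hydraulic radius R = A/P = 157.7/36.88 = 4.276 ft.
Manning's equation: Q = (1.486/n) A R^(2/3) S^(1/2) = (1.486/0.014) × 157.7 × 4.276^(2/3) × 0.0031^(1/2) = 2460 ft³/s.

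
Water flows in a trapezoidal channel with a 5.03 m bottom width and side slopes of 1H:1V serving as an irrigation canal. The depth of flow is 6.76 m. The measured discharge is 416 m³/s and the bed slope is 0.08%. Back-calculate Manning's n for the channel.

With bottom width b = 5.03 m and side slope z = 1: A = (b + zy)y = (5.03 + 1×6.76)×6.76 = 79.7 m²; P = b + 2y√(1+z²) = 5.03 + 2×6.76×1.414 = 24.15 m.
Hydraulic radius R = A/P = 79.7/24.15 = 3.3 m.
Rearranging Manning's equation: n = (1/Q) A R^(2/3) S^(1/2) = (1/416) × 79.7 × 3.3^(2/3) × √0.0008 = 0.012.

n = 0.012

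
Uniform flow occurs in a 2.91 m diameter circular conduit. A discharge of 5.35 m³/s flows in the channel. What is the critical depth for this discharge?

y_c = 0.993 m

At critical depth, Q² T / (g A³) = 1, i.e. A³/T = Q²/g = 5.35²/9.81 = 2.918.
Try y = 1.15 m: A³/T = 5.133 — high.
Try y = 0.713 m: A³/T = 0.8064 — low.
Try y = 0.993 m: A³/T = 2.916 — matches.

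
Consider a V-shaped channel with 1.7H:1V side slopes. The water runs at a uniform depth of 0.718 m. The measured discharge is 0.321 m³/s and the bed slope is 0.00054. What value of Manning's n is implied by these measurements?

n = 0.029

For a triangular section with side slope z = 1.7: A = zy² = 1.7×0.718² = 0.8764 m²; P = 2y√(1+z²) = 2×0.718×1.972 = 2.832 m.
Hydraulic radius R = A/P = 0.8764/2.832 = 0.3094 m.
Rearranging Manning's equation: n = (1/Q) A R^(2/3) S^(1/2) = (1/0.321) × 0.8764 × 0.3094^(2/3) × √0.00054 = 0.029.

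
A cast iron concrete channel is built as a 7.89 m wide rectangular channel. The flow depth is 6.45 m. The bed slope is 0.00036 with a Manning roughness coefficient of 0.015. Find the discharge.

Flow area A = b·y = 7.89 × 6.45 = 50.89 m². Wetted perimeter P = b + 2y = 7.89 + 2×6.45 = 20.79 m.
Hydraulic radius R = A/P = 50.89/20.79 = 2.448 m.
Manning's equation: Q = (1/n) A R^(2/3) S^(1/2) = (1/0.015) × 50.89 × 2.448^(2/3) × 0.00036^(1/2) = 117 m³/s.

Q = 117 m³/s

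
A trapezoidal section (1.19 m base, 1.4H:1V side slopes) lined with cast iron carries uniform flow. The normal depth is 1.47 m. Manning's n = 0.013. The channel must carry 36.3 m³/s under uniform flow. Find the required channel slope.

With bottom width b = 1.19 m and side slope z = 1.4: A = (b + zy)y = (1.19 + 1.4×1.47)×1.47 = 4.775 m²; P = b + 2y√(1+z²) = 1.19 + 2×1.47×1.72 = 6.248 m.
Hydraulic radius R = A/P = 4.775/6.248 = 0.7642 m.
From Manning's equation, S = [nQ / (1 A R^(2/3))]² = [0.013 × 36.3 / (1 × 4.775 × 0.7642^(2/3))]² = 0.014.

S = 0.014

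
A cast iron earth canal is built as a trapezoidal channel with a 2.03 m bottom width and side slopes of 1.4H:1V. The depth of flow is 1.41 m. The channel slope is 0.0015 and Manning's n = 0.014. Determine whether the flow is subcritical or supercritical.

subcritical

With bottom width b = 2.03 m and side slope z = 1.4: A = (b + zy)y = (2.03 + 1.4×1.41)×1.41 = 5.646 m²; P = b + 2y√(1+z²) = 2.03 + 2×1.41×1.72 = 6.882 m.
Hydraulic radius R = A/P = 5.646/6.882 = 0.8204 m.
V = (1/n) R^(2/3) √S = (1/0.014) × 0.8204^(2/3) × √0.0015 = 2.424 m/s. Hydraulic depth D_h = A/T = 5.646/5.978 = 0.9444 m.
Froude number Fr = V/√(g·D_h) = 2.424/√(9.81×0.9444) = 0.796, which is less than 1, so the flow is subcritical.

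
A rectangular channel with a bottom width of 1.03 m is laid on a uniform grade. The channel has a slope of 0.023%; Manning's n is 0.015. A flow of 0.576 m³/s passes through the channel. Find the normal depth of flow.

y_n = 1.11 m

Manning's equation rearranged: A R^(2/3) = nQ / (1·√S) = 0.015 × 0.576 / (√0.00023) = 0.5697.
Try y = 0.986 m: A R^(2/3) = 0.4931 — short.
Try y = 1.33 m: A R^(2/3) = 0.7076 — over.
Try y = 1.11 m: A R^(2/3) = 0.5697 — close enough.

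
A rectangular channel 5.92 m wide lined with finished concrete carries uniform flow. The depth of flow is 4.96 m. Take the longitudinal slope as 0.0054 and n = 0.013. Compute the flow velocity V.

Flow area A = b·y = 5.92 × 4.96 = 29.36 m². Wetted perimeter P = b + 2y = 5.92 + 2×4.96 = 15.84 m.
Hydraulic radius R = A/P = 29.36/15.84 = 1.854 m.
From Manning's equation, V = (1/n) R^(2/3) S^(1/2) = (1/0.013) × 1.854^(2/3) × 0.0054^(1/2) = 8.53 m/s.

V = 8.53 m/s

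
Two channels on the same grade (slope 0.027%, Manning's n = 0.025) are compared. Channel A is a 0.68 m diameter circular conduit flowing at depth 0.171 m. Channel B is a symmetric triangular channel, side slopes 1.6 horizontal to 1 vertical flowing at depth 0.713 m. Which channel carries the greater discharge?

Channel A: For a circular section of diameter D = 0.68 m at depth y = 0.171 m, the central angle is θ = 2 arccos(1 − 2y/D) = 2.101 rad. Then A = (D²/8)(θ − sin θ) = 0.07159 m² and P = Dθ/2 = 0.7144 m. Hydraulic radius R = A/P = 0.07159/0.7144 = 0.1002 m. Q_A = (1/0.025)·0.07159·0.1002^(2/3)·√0.00027 = 0.01015 m³/s.
Channel B: For a triangular section with side slope z = 1.6: A = zy² = 1.6×0.713² = 0.8134 m²; P = 2y√(1+z²) = 2×0.713×1.887 = 2.691 m. Hydraulic radius R = A/P = 0.8134/2.691 = 0.3023 m. Q_B = (1/0.025)·0.8134·0.3023^(2/3)·√0.00027 = 0.2408 m³/s.
Q_A = 0.01015 m³/s vs Q_B = 0.2408 m³/s, so channel B carries more.

channel B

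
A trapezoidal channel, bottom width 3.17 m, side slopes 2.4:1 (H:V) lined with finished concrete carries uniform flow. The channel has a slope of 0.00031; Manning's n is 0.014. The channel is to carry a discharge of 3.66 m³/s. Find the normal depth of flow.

Manning's equation rearranged: A R^(2/3) = nQ / (1·√S) = 0.014 × 3.66 / (√0.00031) = 2.91.
Trying y = 0.643 m: A R^(2/3) = 1.82 — short.
Trying y = 0.99 m: A R^(2/3) = 4.162 — over.
Trying y = 0.824 m: A R^(2/3) = 2.912 — ≈ 2.91.

y_n = 0.824 m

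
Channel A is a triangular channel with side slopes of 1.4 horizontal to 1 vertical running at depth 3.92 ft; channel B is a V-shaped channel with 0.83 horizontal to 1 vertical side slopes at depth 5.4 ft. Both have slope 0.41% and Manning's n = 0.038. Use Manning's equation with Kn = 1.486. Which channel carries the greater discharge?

Channel A: For a triangular section with side slope z = 1.4: A = zy² = 1.4×3.92² = 21.51 ft²; P = 2y√(1+z²) = 2×3.92×1.72 = 13.49 ft. Hydraulic radius R = A/P = 21.51/13.49 = 1.595 ft. Q_A = (1.486/0.038)·21.51·1.595^(2/3)·√0.0041 = 73.53 ft³/s.
Channel B: For a triangular section with side slope z = 0.83: A = zy² = 0.83×5.4² = 24.2 ft²; P = 2y√(1+z²) = 2×5.4×1.3 = 14.04 ft. Hydraulic radius R = A/P = 24.2/14.04 = 1.724 ft. Q_B = (1.486/0.038)·24.2·1.724^(2/3)·√0.0041 = 87.15 ft³/s.
Q_A = 73.53 ft³/s vs Q_B = 87.15 ft³/s, so channel B carries more.

channel B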